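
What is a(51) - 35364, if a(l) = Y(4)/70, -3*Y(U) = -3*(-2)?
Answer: -1237741/35 ≈ -35364.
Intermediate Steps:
Y(U) = -2 (Y(U) = -(-1)*(-2) = -⅓*6 = -2)
a(l) = -1/35 (a(l) = -2/70 = -2*1/70 = -1/35)
a(51) - 35364 = -1/35 - 35364 = -1237741/35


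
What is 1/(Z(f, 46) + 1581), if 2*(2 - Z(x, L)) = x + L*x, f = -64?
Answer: 1/3087 ≈ 0.00032394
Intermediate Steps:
Z(x, L) = 2 - x/2 - L*x/2 (Z(x, L) = 2 - (x + L*x)/2 = 2 + (-x/2 - L*x/2) = 2 - x/2 - L*x/2)
1/(Z(f, 46) + 1581) = 1/((2 - ½*(-64) - ½*46*(-64)) + 1581) = 1/((2 + 32 + 1472) + 1581) = 1/(1506 + 1581) = 1/3087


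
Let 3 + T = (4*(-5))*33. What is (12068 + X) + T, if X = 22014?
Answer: 33419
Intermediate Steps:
T = -663 (T = -3 + (4*(-5))*33 = -3 - 20*33 = -3 - 660 = -663)
(12068 + X) + T = (12068 + 22014) - 663 = 34082 - 663 = 33419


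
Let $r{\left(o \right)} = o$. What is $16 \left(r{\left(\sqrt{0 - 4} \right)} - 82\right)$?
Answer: $-1312 + 32 i \approx -1312.0 + 32.0 i$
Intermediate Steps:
$16 \left(r{\left(\sqrt{0 - 4} \right)} - 82\right) = 16 \left(\sqrt{0 - 4} - 82\right) = 16 \left(\sqrt{-4} - 82\right) = 16 \left(2 i - 82\right) = 16 \left(-82 + 2 i\right) = -1312 + 32 i$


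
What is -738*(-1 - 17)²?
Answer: -239112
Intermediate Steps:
-738*(-1 - 17)² = -738*(-18)² = -738*324 = -239112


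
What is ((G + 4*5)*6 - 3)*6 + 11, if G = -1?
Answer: 677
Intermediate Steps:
((G + 4*5)*6 - 3)*6 + 11 = ((-1 + 4*5)*6 - 3)*6 + 11 = ((-1 + 20)*6 - 3)*6 + 11 = (19*6 - 3)*6 + 11 = (114 - 3)*6 + 11 = 111*6 + 11 = 666 + 11 = 677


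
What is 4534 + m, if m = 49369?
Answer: 53903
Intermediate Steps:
4534 + m = 4534 + 49369 = 53903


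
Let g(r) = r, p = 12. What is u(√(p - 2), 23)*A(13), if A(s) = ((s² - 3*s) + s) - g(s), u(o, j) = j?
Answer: 2990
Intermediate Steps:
A(s) = s² - 3*s (A(s) = ((s² - 3*s) + s) - s = (s² - 2*s) - s = s² - 3*s)
u(√(p - 2), 23)*A(13) = 23*(13*(-3 + 13)) = 23*(13*10) = 23*130 = 2990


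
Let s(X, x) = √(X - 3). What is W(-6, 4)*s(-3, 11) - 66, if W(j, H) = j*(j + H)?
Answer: -66 + 12*I*√6 ≈ -66.0 + 29.394*I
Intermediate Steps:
s(X, x) = √(-3 + X)
W(j, H) = j*(H + j)
W(-6, 4)*s(-3, 11) - 66 = (-6*(4 - 6))*√(-3 - 3) - 66 = (-6*(-2))*√(-6) - 66 = 12*(I*√6) - 66 = 12*I*√6 - 66 = -66 + 12*I*√6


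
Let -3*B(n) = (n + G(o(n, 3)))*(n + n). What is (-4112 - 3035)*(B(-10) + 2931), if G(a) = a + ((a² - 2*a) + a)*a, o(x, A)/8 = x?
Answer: 24683372343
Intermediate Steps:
o(x, A) = 8*x
G(a) = a + a*(a² - a) (G(a) = a + (a² - a)*a = a + a*(a² - a))
B(n) = -2*n*(n + 8*n*(1 - 8*n + 64*n²))/3 (B(n) = -(n + (8*n)*(1 + (8*n)² - 8*n))*(n + n)/3 = -(n + (8*n)*(1 + 64*n² - 8*n))*2*n/3 = -(n + (8*n)*(1 - 8*n + 64*n²))*2*n/3 = -(n + 8*n*(1 - 8*n + 64*n²))*2*n/3 = -2*n*(n + 8*n*(1 - 8*n + 64*n²))/3)
(-4112 - 3035)*(B(-10) + 2931) = (-4112 - 3035)*((⅔)*(-10)²*(-9 - 512*(-10)² + 64*(-10)) + 2931) = -7147*((⅔)*100*(-9 - 512*100 - 640) + 2931) = -7147*((⅔)*100*(-9 - 51200 - 640) + 2931) = -7147*((⅔)*100*(-51849) + 2931) = -7147*(-3456600 + 2931) = -7147*(-3453669) = 24683372343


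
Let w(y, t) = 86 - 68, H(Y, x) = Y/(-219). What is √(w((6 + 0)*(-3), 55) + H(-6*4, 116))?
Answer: √96506/73 ≈ 4.2555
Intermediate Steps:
H(Y, x) = -Y/219 (H(Y, x) = Y*(-1/219) = -Y/219)
w(y, t) = 18
√(w((6 + 0)*(-3), 55) + H(-6*4, 116)) = √(18 - (-2)*4/73) = √(18 - 1/219*(-24)) = √(18 + 8/73) = √(1322/73) = √96506/73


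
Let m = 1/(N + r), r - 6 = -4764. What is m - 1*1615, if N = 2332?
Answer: -3917991/2426 ≈ -1615.0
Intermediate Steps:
r = -4758 (r = 6 - 4764 = -4758)
m = -1/2426 (m = 1/(2332 - 4758) = 1/(-2426) = -1/2426 ≈ -0.00041220)
m - 1*1615 = -1/2426 - 1*1615 = -1/2426 - 1615 = -3917991/2426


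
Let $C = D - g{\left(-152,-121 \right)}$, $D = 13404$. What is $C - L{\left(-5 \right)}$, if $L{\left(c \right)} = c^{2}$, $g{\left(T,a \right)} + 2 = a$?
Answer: $13502$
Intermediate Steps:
$g{\left(T,a \right)} = -2 + a$
$C = 13527$ ($C = 13404 - \left(-2 - 121\right) = 13404 - -123 = 13404 + 123 = 13527$)
$C - L{\left(-5 \right)} = 13527 - \left(-5\right)^{2} = 13527 - 25 = 13502$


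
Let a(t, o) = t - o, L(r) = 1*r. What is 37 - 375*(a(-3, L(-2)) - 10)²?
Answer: -45338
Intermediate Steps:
L(r) = r
37 - 375*(a(-3, L(-2)) - 10)² = 37 - 375*((-3 - 1*(-2)) - 10)² = 37 - 375*((-3 + 2) - 10)² = 37 - 375*(-1 - 10)² = 37 - 375*(-11)² = 37 - 375*121 = 37 - 45375 = -45338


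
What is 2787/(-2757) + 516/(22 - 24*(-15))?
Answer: 59663/175529 ≈ 0.33990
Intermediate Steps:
2787/(-2757) + 516/(22 - 24*(-15)) = 2787*(-1/2757) + 516/(22 + 360) = -929/919 + 516/382 = -929/919 + 516*(1/382) = -929/919 + 258/191 = 59663/175529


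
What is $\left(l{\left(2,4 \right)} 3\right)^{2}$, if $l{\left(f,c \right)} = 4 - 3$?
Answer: $9$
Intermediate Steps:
$l{\left(f,c \right)} = 1$
$\left(l{\left(2,4 \right)} 3\right)^{2} = \left(1 \cdot 3\right)^{2} = 3^{2} = 9$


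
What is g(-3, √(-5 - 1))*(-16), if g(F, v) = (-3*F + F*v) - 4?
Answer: -80 + 48*I*√6 ≈ -80.0 + 117.58*I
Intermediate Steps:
g(F, v) = -4 - 3*F + F*v
g(-3, √(-5 - 1))*(-16) = (-4 - 3*(-3) - 3*√(-5 - 1))*(-16) = (-4 + 9 - 3*I*√6)*(-16) = (5 - 3*I*√6)*(-16) = -80 + 48*I*√6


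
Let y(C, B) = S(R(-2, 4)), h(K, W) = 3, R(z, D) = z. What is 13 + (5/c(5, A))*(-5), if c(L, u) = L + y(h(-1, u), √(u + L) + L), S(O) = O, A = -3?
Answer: 14/3 ≈ 4.6667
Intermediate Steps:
y(C, B) = -2
c(L, u) = -2 + L (c(L, u) = L - 2 = -2 + L)
13 + (5/c(5, A))*(-5) = 13 + (5/(-2 + 5))*(-5) = 13 + (5/3)*(-5) = 13 - 25/3 = 14/3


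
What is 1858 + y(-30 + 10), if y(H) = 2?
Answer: 1860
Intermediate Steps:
1858 + y(-30 + 10) = 1858 + 2 = 1860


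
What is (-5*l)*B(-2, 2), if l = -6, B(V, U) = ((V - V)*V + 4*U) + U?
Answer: 300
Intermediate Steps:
B(V, U) = 5*U (B(V, U) = (0*V + 4*U) + U = (0 + 4*U) + U = 4*U + U = 5*U)
(-5*l)*B(-2, 2) = (-5*(-6))*(5*2) = 30*10 = 300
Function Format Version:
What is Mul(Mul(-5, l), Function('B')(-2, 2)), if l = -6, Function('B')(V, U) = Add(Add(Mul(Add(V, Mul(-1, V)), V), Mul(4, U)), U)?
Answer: 300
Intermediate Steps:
Function('B')(V, U) = Mul(5, U) (Function('B')(V, U) = Add(Add(Mul(0, V), Mul(4, U)), U) = Add(Add(0, Mul(4, U)), U) = Add(Mul(4, U), U) = Mul(5, U))
Mul(Mul(-5, l), Function('B')(-2, 2)) = Mul(Mul(-5, -6), Mul(5, 2)) = Mul(30, 10) = 300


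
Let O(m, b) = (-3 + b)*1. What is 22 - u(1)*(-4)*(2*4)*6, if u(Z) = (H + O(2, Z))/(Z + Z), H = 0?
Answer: -170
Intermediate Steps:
O(m, b) = -3 + b
u(Z) = (-3 + Z)/(2*Z) (u(Z) = (0 + (-3 + Z))/(Z + Z) = (-3 + Z)/((2*Z)) = (-3 + Z)*(1/(2*Z)) = (-3 + Z)/(2*Z))
22 - u(1)*(-4)*(2*4)*6 = 22 - ((1/2)*(-3 + 1)/1)*(-4)*(2*4)*6 = 22 - ((1/2)*1*(-2))*(-4)*8*6 = 22 - (-1*(-4))*48 = 22 - 4*48 = 22 - 1*192 = 22 - 192 = -170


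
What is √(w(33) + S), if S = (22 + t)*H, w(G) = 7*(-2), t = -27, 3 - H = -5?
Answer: 3*I*√6 ≈ 7.3485*I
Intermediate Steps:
H = 8 (H = 3 - 1*(-5) = 3 + 5 = 8)
w(G) = -14
S = -40 (S = (22 - 27)*8 = -5*8 = -40)
√(w(33) + S) = √(-14 - 40) = √(-54) = 3*I*√6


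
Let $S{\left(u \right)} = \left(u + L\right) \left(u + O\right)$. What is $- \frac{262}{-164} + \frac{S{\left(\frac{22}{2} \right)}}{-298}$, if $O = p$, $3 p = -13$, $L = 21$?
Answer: $\frac{32317}{36654} \approx 0.88168$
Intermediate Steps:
$p = - \frac{13}{3}$ ($p = \frac{1}{3} \left(-13\right) = - \frac{13}{3} \approx -4.3333$)
$O = - \frac{13}{3} \approx -4.3333$
$S{\left(u \right)} = \left(21 + u\right) \left(- \frac{13}{3} + u\right)$ ($S{\left(u \right)} = \left(u + 21\right) \left(u - \frac{13}{3}\right) = \left(21 + u\right) \left(- \frac{13}{3} + u\right)$)
$- \frac{262}{-164} + \frac{S{\left(\frac{22}{2} \right)}}{-298} = - \frac{262}{-164} + \frac{-91 + \left(\frac{22}{2}\right)^{2} + \frac{50 \cdot \frac{22}{2}}{3}}{-298} = \left(-262\right) \left(- \frac{1}{164}\right) + \left(-91 + \left(22 \cdot \frac{1}{2}\right)^{2} + \frac{50 \cdot 22 \cdot \frac{1}{2}}{3}\right) \left(- \frac{1}{298}\right) = \frac{131}{82} + \left(-91 + 11^{2} + \frac{50}{3} \cdot 11\right) \left(- \frac{1}{298}\right) = \frac{131}{82} + \left(-91 + 121 + \frac{550}{3}\right) \left(- \frac{1}{298}\right) = \frac{131}{82} + \frac{640}{3} \left(- \frac{1}{298}\right) = \frac{131}{82} - \frac{320}{447} = \frac{32317}{36654}$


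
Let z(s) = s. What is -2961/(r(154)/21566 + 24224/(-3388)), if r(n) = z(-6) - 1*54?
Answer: 27043408161/65327258 ≈ 413.97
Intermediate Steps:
r(n) = -60 (r(n) = -6 - 1*54 = -6 - 54 = -60)
-2961/(r(154)/21566 + 24224/(-3388)) = -2961/(-60/21566 + 24224/(-3388)) = -2961/(-60*1/21566 + 24224*(-1/3388)) = -2961/(-30/10783 - 6056/847) = -2961/(-65327258/9133201) = -2961*(-9133201/65327258) = 27043408161/65327258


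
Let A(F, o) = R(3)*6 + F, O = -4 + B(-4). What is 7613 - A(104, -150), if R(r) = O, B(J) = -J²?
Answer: 7629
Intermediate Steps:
O = -20 (O = -4 - 1*(-4)² = -4 - 1*16 = -4 - 16 = -20)
R(r) = -20
A(F, o) = -120 + F (A(F, o) = -20*6 + F = -120 + F)
7613 - A(104, -150) = 7613 - (-120 + 104) = 7613 - 1*(-16) = 7613 + 16 = 7629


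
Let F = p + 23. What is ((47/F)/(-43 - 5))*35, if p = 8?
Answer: -1645/1488 ≈ -1.1055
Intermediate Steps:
F = 31 (F = 8 + 23 = 31)
((47/F)/(-43 - 5))*35 = ((47/31)/(-43 - 5))*35 = ((47*(1/31))/(-48))*35 = -1/48*47/31*35 = -47/1488*35 = -1645/1488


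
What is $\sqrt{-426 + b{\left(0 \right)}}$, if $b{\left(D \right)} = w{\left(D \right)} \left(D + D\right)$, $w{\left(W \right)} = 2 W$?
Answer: $i \sqrt{426} \approx 20.64 i$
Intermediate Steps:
$b{\left(D \right)} = 4 D^{2}$ ($b{\left(D \right)} = 2 D \left(D + D\right) = 2 D 2 D = 4 D^{2}$)
$\sqrt{-426 + b{\left(0 \right)}} = \sqrt{-426 + 4 \cdot 0^{2}} = \sqrt{-426 + 4 \cdot 0} = \sqrt{-426 + 0} = \sqrt{-426} = i \sqrt{426}$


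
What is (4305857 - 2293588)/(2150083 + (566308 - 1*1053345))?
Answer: 287467/237578 ≈ 1.2100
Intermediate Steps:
(4305857 - 2293588)/(2150083 + (566308 - 1*1053345)) = 2012269/(2150083 + (566308 - 1053345)) = 2012269/(2150083 - 487037) = 2012269/1663046 = 2012269*(1/1663046) = 287467/237578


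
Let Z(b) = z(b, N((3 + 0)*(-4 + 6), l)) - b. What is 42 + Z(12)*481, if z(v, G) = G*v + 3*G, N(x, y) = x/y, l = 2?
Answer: 15915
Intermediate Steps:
z(v, G) = 3*G + G*v
Z(b) = 9 + 2*b (Z(b) = (((3 + 0)*(-4 + 6))/2)*(3 + b) - b = ((3*2)*(½))*(3 + b) - b = (6*(½))*(3 + b) - b = 3*(3 + b) - b = (9 + 3*b) - b = 9 + 2*b)
42 + Z(12)*481 = 42 + (9 + 2*12)*481 = 42 + (9 + 24)*481 = 42 + 33*481 = 42 + 15873 = 15915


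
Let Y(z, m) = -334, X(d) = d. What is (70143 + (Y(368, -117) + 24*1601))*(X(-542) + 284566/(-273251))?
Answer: -16060327743664/273251 ≈ -5.8775e+7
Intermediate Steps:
(70143 + (Y(368, -117) + 24*1601))*(X(-542) + 284566/(-273251)) = (70143 + (-334 + 24*1601))*(-542 + 284566/(-273251)) = (70143 + (-334 + 38424))*(-542 + 284566*(-1/273251)) = (70143 + 38090)*(-542 - 284566/273251) = 108233*(-148386608/273251) = -16060327743664/273251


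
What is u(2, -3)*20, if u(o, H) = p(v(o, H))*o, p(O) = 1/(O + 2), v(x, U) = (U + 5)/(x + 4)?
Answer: 120/7 ≈ 17.143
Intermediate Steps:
v(x, U) = (5 + U)/(4 + x)
p(O) = 1/(2 + O)
u(o, H) = o/(2 + (5 + H)/(4 + o))
u(2, -3)*20 = (2*(4 + 2)/(13 - 3 + 2*2))*20 = (2*6/(13 - 3 + 4))*20 = (2*6/14)*20 = (2*(1/14)*6)*20 = (6/7)*20 = 120/7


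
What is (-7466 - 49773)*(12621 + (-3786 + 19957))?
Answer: -1648025288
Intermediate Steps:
(-7466 - 49773)*(12621 + (-3786 + 19957)) = -57239*(12621 + 16171) = -57239*28792 = -1648025288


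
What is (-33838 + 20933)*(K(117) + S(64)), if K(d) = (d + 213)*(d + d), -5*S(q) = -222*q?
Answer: -1033194948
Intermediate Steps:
S(q) = 222*q/5 (S(q) = -(-222)*q/5 = 222*q/5)
K(d) = 2*d*(213 + d) (K(d) = (213 + d)*(2*d) = 2*d*(213 + d))
(-33838 + 20933)*(K(117) + S(64)) = (-33838 + 20933)*(2*117*(213 + 117) + (222/5)*64) = -12905*(2*117*330 + 14208/5) = -12905*(77220 + 14208/5) = -12905*400308/5 = -1033194948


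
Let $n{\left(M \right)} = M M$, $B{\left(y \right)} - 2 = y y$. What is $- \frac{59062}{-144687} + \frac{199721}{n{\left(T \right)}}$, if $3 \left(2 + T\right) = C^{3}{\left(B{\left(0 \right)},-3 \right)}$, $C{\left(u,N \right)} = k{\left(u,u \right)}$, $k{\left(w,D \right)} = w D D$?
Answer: $\frac{275195289175}{37045080732} \approx 7.4287$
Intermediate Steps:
$B{\left(y \right)} = 2 + y^{2}$ ($B{\left(y \right)} = 2 + y y = 2 + y^{2}$)
$k{\left(w,D \right)} = w D^{2}$ ($k{\left(w,D \right)} = D w D = w D^{2}$)
$C{\left(u,N \right)} = u^{3}$ ($C{\left(u,N \right)} = u u^{2} = u^{3}$)
$T = \frac{506}{3}$ ($T = -2 + \frac{\left(\left(2 + 0^{2}\right)^{3}\right)^{3}}{3} = -2 + \frac{\left(\left(2 + 0\right)^{3}\right)^{3}}{3} = -2 + \frac{\left(2^{3}\right)^{3}}{3} = -2 + \frac{8^{3}}{3} = -2 + \frac{1}{3} \cdot 512 = -2 + \frac{512}{3} = \frac{506}{3} \approx 168.67$)
$n{\left(M \right)} = M^{2}$
$- \frac{59062}{-144687} + \frac{199721}{n{\left(T \right)}} = - \frac{59062}{-144687} + \frac{199721}{\left(\frac{506}{3}\right)^{2}} = \left(-59062\right) \left(- \frac{1}{144687}\right) + \frac{199721}{\frac{256036}{9}} = \frac{59062}{144687} + 199721 \cdot \frac{9}{256036} = \frac{59062}{144687} + \frac{1797489}{256036} = \frac{275195289175}{37045080732}$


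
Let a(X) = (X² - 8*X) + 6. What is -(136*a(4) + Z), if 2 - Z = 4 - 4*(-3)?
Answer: 1374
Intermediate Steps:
a(X) = 6 + X² - 8*X
Z = -14 (Z = 2 - (4 - 4*(-3)) = 2 - (4 + 12) = 2 - 1*16 = 2 - 16 = -14)
-(136*a(4) + Z) = -(136*(6 + 4² - 8*4) - 14) = -(136*(6 + 16 - 32) - 14) = -(136*(-10) - 14) = -(-1360 - 14) = -1*(-1374) = 1374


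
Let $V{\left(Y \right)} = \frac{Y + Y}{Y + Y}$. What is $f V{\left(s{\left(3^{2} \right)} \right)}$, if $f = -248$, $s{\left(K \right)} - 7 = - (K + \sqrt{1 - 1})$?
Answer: $-248$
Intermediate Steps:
$s{\left(K \right)} = 7 - K$ ($s{\left(K \right)} = 7 - \left(K + \sqrt{1 - 1}\right) = 7 - \left(K + \sqrt{0}\right) = 7 - \left(K + 0\right) = 7 - K$)
$V{\left(Y \right)} = 1$ ($V{\left(Y \right)} = \frac{2 Y}{2 Y} = 2 Y \frac{1}{2 Y} = 1$)
$f V{\left(s{\left(3^{2} \right)} \right)} = \left(-248\right) 1 = -248$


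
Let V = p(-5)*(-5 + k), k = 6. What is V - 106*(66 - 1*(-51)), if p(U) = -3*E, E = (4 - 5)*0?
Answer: -12402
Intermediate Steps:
E = 0 (E = -1*0 = 0)
p(U) = 0 (p(U) = -3*0 = 0)
V = 0 (V = 0*(-5 + 6) = 0*1 = 0)
V - 106*(66 - 1*(-51)) = 0 - 106*(66 - 1*(-51)) = 0 - 106*(66 + 51) = 0 - 106*117 = 0 - 12402 = -12402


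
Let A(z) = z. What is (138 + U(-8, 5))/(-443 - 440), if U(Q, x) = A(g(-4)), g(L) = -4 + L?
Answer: -130/883 ≈ -0.14723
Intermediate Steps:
U(Q, x) = -8 (U(Q, x) = -4 - 4 = -8)
(138 + U(-8, 5))/(-443 - 440) = (138 - 8)/(-443 - 440) = 130/(-883) = 130*(-1/883) = -130/883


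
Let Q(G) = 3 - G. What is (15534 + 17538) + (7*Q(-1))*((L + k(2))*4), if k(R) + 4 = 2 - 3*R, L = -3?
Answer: 31840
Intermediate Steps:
k(R) = -2 - 3*R (k(R) = -4 + (2 - 3*R) = -2 - 3*R)
(15534 + 17538) + (7*Q(-1))*((L + k(2))*4) = (15534 + 17538) + (7*(3 - 1*(-1)))*((-3 + (-2 - 3*2))*4) = 33072 + (7*(3 + 1))*((-3 + (-2 - 6))*4) = 33072 + (7*4)*((-3 - 8)*4) = 33072 + 28*(-11*4) = 33072 + 28*(-44) = 33072 - 1232 = 31840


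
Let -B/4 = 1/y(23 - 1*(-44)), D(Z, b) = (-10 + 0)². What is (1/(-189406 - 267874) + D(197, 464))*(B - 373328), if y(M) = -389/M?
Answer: -1660204435661919/44470480 ≈ -3.7333e+7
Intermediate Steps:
D(Z, b) = 100 (D(Z, b) = (-10)² = 100)
B = 268/389 (B = -4/((-389/(23 - 1*(-44)))) = -4/((-389/(23 + 44))) = -4/((-389/67)) = -4/((-389*1/67)) = -4/(-389/67) = -4*(-67/389) = 268/389 ≈ 0.68895)
(1/(-189406 - 267874) + D(197, 464))*(B - 373328) = (1/(-189406 - 267874) + 100)*(268/389 - 373328) = (1/(-457280) + 100)*(-145224324/389) = (-1/457280 + 100)*(-145224324/389) = (45727999/457280)*(-145224324/389) = -1660204435661919/44470480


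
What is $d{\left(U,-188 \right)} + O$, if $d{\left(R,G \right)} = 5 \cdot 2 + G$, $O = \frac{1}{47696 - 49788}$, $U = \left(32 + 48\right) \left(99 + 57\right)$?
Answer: $- \frac{372377}{2092} \approx -178.0$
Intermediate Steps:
$U = 12480$ ($U = 80 \cdot 156 = 12480$)
$O = - \frac{1}{2092}$ ($O = \frac{1}{-2092} = - \frac{1}{2092} \approx -0.00047801$)
$d{\left(R,G \right)} = 10 + G$
$d{\left(U,-188 \right)} + O = \left(10 - 188\right) - \frac{1}{2092} = -178 - \frac{1}{2092} = - \frac{372377}{2092}$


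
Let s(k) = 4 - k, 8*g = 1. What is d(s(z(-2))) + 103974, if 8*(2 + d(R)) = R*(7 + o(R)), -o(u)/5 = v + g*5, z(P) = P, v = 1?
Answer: 3327077/32 ≈ 1.0397e+5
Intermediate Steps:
g = ⅛ (g = (⅛)*1 = ⅛ ≈ 0.12500)
o(u) = -65/8 (o(u) = -5*(1 + (⅛)*5) = -5*(1 + 5/8) = -5*13/8 = -65/8)
d(R) = -2 - 9*R/64 (d(R) = -2 + (R*(7 - 65/8))/8 = -2 + (R*(-9/8))/8 = -2 + (-9*R/8)/8 = -2 - 9*R/64)
d(s(z(-2))) + 103974 = (-2 - 9*(4 - 1*(-2))/64) + 103974 = (-2 - 9*(4 + 2)/64) + 103974 = (-2 - 9/64*6) + 103974 = (-2 - 27/32) + 103974 = -91/32 + 103974 = 3327077/32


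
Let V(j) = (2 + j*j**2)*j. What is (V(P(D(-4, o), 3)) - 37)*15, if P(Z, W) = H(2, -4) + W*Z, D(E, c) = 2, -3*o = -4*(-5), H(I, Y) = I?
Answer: 61125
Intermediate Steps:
o = -20/3 (o = -(-4)*(-5)/3 = -1/3*20 = -20/3 ≈ -6.6667)
P(Z, W) = 2 + W*Z
V(j) = j*(2 + j**3) (V(j) = (2 + j**3)*j = j*(2 + j**3))
(V(P(D(-4, o), 3)) - 37)*15 = ((2 + 3*2)*(2 + (2 + 3*2)**3) - 37)*15 = ((2 + 6)*(2 + (2 + 6)**3) - 37)*15 = (8*(2 + 8**3) - 37)*15 = (8*(2 + 512) - 37)*15 = (8*514 - 37)*15 = (4112 - 37)*15 = 4075*15 = 61125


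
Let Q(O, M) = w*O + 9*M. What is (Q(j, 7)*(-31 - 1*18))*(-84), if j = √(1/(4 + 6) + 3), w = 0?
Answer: 259308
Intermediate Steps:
j = √310/10 (j = √(1/10 + 3) = √(⅒ + 3) = √(31/10) = √310/10 ≈ 1.7607)
Q(O, M) = 9*M (Q(O, M) = 0*O + 9*M = 0 + 9*M = 9*M)
(Q(j, 7)*(-31 - 1*18))*(-84) = ((9*7)*(-31 - 1*18))*(-84) = (63*(-31 - 18))*(-84) = (63*(-49))*(-84) = -3087*(-84) = 259308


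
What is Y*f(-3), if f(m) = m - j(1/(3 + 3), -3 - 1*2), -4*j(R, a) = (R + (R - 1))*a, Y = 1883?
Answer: -24479/6 ≈ -4079.8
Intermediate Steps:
j(R, a) = -a*(-1 + 2*R)/4 (j(R, a) = -(R + (R - 1))*a/4 = -(R + (-1 + R))*a/4 = -(-1 + 2*R)*a/4 = -a*(-1 + 2*R)/4)
f(m) = 5/6 + m (f(m) = m - (-3 - 1*2)*(1 - 2/(3 + 3))/4 = m - (-3 - 2)*(1 - 2/6)/4 = m - (-5)*(1 - 2*1/6)/4 = m - (-5)*(1 - 1/3)/4 = m - (-5)*2/(4*3) = m - 1*(-5/6) = m + 5/6 = 5/6 + m)
Y*f(-3) = 1883*(5/6 - 3) = 1883*(-13/6) = -24479/6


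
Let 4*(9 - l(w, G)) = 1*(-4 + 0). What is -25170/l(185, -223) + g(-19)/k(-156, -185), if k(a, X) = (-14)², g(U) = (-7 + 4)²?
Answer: -493323/196 ≈ -2517.0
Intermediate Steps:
l(w, G) = 10 (l(w, G) = 9 - (-4 + 0)/4 = 9 - (-4)/4 = 9 - ¼*(-4) = 9 + 1 = 10)
g(U) = 9 (g(U) = (-3)² = 9)
k(a, X) = 196
-25170/l(185, -223) + g(-19)/k(-156, -185) = -25170/10 + 9/196 = -25170*⅒ + 9*(1/196) = -2517 + 9/196 = -493323/196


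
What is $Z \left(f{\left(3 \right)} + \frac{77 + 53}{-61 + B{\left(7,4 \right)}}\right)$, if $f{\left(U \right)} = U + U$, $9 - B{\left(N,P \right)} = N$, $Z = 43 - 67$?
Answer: $- \frac{5376}{59} \approx -91.119$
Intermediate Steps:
$Z = -24$
$B{\left(N,P \right)} = 9 - N$
$f{\left(U \right)} = 2 U$
$Z \left(f{\left(3 \right)} + \frac{77 + 53}{-61 + B{\left(7,4 \right)}}\right) = - 24 \left(2 \cdot 3 + \frac{77 + 53}{-61 + \left(9 - 7\right)}\right) = - 24 \left(6 + \frac{130}{-61 + \left(9 - 7\right)}\right) = - 24 \left(6 + \frac{130}{-61 + 2}\right) = - 24 \left(6 + \frac{130}{-59}\right) = - 24 \left(6 + 130 \left(- \frac{1}{59}\right)\right) = - 24 \left(6 - \frac{130}{59}\right) = \left(-24\right) \frac{224}{59} = - \frac{5376}{59}$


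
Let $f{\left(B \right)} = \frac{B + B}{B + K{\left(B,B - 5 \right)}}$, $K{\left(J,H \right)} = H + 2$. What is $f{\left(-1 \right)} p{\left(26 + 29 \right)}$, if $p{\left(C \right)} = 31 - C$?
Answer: $- \frac{48}{5} \approx -9.6$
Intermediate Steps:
$K{\left(J,H \right)} = 2 + H$
$f{\left(B \right)} = \frac{2 B}{-3 + 2 B}$ ($f{\left(B \right)} = \frac{B + B}{B + \left(2 + \left(B - 5\right)\right)} = \frac{2 B}{B + \left(2 + \left(-5 + B\right)\right)} = \frac{2 B}{B + \left(-3 + B\right)} = \frac{2 B}{-3 + 2 B}$)
$f{\left(-1 \right)} p{\left(26 + 29 \right)} = 2 \left(-1\right) \frac{1}{-3 + 2 \left(-1\right)} \left(31 - \left(26 + 29\right)\right) = 2 \left(-1\right) \frac{1}{-3 - 2} \left(31 - 55\right) = 2 \left(-1\right) \frac{1}{-5} \left(31 - 55\right) = 2 \left(-1\right) \left(- \frac{1}{5}\right) \left(-24\right) = \frac{2}{5} \left(-24\right) = - \frac{48}{5}$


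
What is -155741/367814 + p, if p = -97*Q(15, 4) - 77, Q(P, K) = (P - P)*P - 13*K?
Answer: 1826776397/367814 ≈ 4966.6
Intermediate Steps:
Q(P, K) = -13*K (Q(P, K) = 0*P - 13*K = 0 - 13*K = -13*K)
p = 4967 (p = -(-1261)*4 - 77 = -97*(-52) - 77 = 5044 - 77 = 4967)
-155741/367814 + p = -155741/367814 + 4967 = 1826776397/367814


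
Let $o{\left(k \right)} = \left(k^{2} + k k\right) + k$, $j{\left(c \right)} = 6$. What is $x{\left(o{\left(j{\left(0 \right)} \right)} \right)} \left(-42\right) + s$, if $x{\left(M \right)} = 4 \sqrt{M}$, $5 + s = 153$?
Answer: $148 - 168 \sqrt{78} \approx -1335.7$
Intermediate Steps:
$s = 148$ ($s = -5 + 153 = 148$)
$o{\left(k \right)} = k + 2 k^{2}$ ($o{\left(k \right)} = \left(k^{2} + k^{2}\right) + k = 2 k^{2} + k = k + 2 k^{2}$)
$x{\left(o{\left(j{\left(0 \right)} \right)} \right)} \left(-42\right) + s = 4 \sqrt{6 \left(1 + 2 \cdot 6\right)} \left(-42\right) + 148 = 4 \sqrt{6 \left(1 + 12\right)} \left(-42\right) + 148 = 4 \sqrt{6 \cdot 13} \left(-42\right) + 148 = 4 \sqrt{78} \left(-42\right) + 148 = - 168 \sqrt{78} + 148 = 148 - 168 \sqrt{78}$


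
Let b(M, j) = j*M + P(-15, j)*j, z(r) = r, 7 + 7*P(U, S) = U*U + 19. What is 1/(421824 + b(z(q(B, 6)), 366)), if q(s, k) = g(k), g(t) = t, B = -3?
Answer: 7/3054882 ≈ 2.2914e-6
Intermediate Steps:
P(U, S) = 12/7 + U²/7 (P(U, S) = -1 + (U*U + 19)/7 = -1 + (U² + 19)/7 = -1 + (19 + U²)/7 = -1 + (19/7 + U²/7) = 12/7 + U²/7)
q(s, k) = k
b(M, j) = 237*j/7 + M*j (b(M, j) = j*M + (12/7 + (⅐)*(-15)²)*j = M*j + (12/7 + (⅐)*225)*j = M*j + (12/7 + 225/7)*j = M*j + 237*j/7 = 237*j/7 + M*j)
1/(421824 + b(z(q(B, 6)), 366)) = 1/(421824 + (⅐)*366*(237 + 7*6)) = 1/(421824 + (⅐)*366*(237 + 42)) = 1/(421824 + (⅐)*366*279) = 1/(421824 + 102114/7) = 1/(3054882/7) = 7/3054882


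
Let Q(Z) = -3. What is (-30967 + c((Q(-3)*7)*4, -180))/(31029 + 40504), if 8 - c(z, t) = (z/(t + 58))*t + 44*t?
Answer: -1397819/4363513 ≈ -0.32034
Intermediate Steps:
c(z, t) = 8 - 44*t - t*z/(58 + t) (c(z, t) = 8 - ((z/(t + 58))*t + 44*t) = 8 - ((z/(58 + t))*t + 44*t) = 8 - (t*z/(58 + t) + 44*t) = 8 - (44*t + t*z/(58 + t)) = 8 + (-44*t - t*z/(58 + t)) = 8 - 44*t - t*z/(58 + t))
(-30967 + c((Q(-3)*7)*4, -180))/(31029 + 40504) = (-30967 + (464 - 2544*(-180) - 44*(-180)**2 - 1*(-180)*-3*7*4)/(58 - 180))/(31029 + 40504) = (-30967 + (464 + 457920 - 44*32400 - 1*(-180)*(-21*4))/(-122))/71533 = (-30967 - (464 + 457920 - 1425600 - 1*(-180)*(-84))/122)*(1/71533) = (-30967 - (464 + 457920 - 1425600 - 15120)/122)*(1/71533) = (-30967 - 1/122*(-982336))*(1/71533) = (-30967 + 491168/61)*(1/71533) = -1397819/61*1/71533 = -1397819/4363513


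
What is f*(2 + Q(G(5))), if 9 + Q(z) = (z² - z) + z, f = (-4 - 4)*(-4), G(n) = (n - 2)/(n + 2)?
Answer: -10688/49 ≈ -218.12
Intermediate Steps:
G(n) = (-2 + n)/(2 + n)
f = 32 (f = -8*(-4) = 32)
Q(z) = -9 + z² (Q(z) = -9 + ((z² - z) + z) = -9 + z²)
f*(2 + Q(G(5))) = 32*(2 + (-9 + ((-2 + 5)/(2 + 5))²)) = 32*(2 + (-9 + (3/7)²)) = 32*(2 + (-9 + 9/49)) = 32*(2 - 432/49) = 32*(-334/49) = -10688/49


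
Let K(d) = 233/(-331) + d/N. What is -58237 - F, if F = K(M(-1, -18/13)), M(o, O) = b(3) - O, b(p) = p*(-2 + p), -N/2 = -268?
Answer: -134316678019/2306408 ≈ -58236.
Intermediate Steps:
N = 536 (N = -2*(-268) = 536)
M(o, O) = 3 - O (M(o, O) = 3*(-2 + 3) - O = 3*1 - O = 3 - O)
K(d) = -233/331 + d/536 (K(d) = 233/(-331) + d/536 = 233*(-1/331) + d*(1/536) = -233/331 + d/536)
F = -1604677/2306408 (F = -233/331 + (3 - (-18)/13)/536 = -233/331 + (3 - 1*(-18/13))/536 = -233/331 + (3 + 18/13)/536 = -233/331 + (1/536)*(57/13) = -233/331 + 57/6968 = -1604677/2306408 ≈ -0.69575)
-58237 - F = -58237 - 1*(-1604677/2306408) = -58237 + 1604677/2306408 = -134316678019/2306408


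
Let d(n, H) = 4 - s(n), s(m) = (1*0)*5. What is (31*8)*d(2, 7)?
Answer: 992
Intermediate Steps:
s(m) = 0 (s(m) = 0*5 = 0)
d(n, H) = 4 (d(n, H) = 4 - 1*0 = 4 + 0 = 4)
(31*8)*d(2, 7) = (31*8)*4 = 248*4 = 992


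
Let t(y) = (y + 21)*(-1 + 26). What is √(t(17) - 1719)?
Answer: I*√769 ≈ 27.731*I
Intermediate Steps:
t(y) = 525 + 25*y (t(y) = (21 + y)*25 = 525 + 25*y)
√(t(17) - 1719) = √((525 + 25*17) - 1719) = √((525 + 425) - 1719) = √(950 - 1719) = √(-769) = I*√769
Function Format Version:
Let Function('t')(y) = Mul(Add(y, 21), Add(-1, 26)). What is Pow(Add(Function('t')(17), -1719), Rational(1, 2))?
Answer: Mul(I, Pow(769, Rational(1, 2))) ≈ Mul(27.731, I)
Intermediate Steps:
Function('t')(y) = Add(525, Mul(25, y)) (Function('t')(y) = Mul(Add(21, y), 25) = Add(525, Mul(25, y)))
Pow(Add(Function('t')(17), -1719), Rational(1, 2)) = Pow(Add(Add(525, Mul(25, 17)), -1719), Rational(1, 2)) = Pow(Add(Add(525, 425), -1719), Rational(1, 2)) = Pow(Add(950, -1719), Rational(1, 2)) = Pow(-769, Rational(1, 2)) = Mul(I, Pow(769, Rational(1, 2)))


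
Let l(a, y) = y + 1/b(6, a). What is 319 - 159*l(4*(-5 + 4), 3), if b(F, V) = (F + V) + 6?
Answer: -1423/8 ≈ -177.88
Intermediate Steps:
b(F, V) = 6 + F + V
l(a, y) = y + 1/(12 + a) (l(a, y) = y + 1/(6 + 6 + a) = y + 1/(12 + a))
319 - 159*l(4*(-5 + 4), 3) = 319 - 159*(1 + 3*(12 + 4*(-5 + 4)))/(12 + 4*(-5 + 4)) = 319 - 159*(1 + 3*(12 + 4*(-1)))/(12 + 4*(-1)) = 319 - 159*(1 + 3*(12 - 4))/(12 - 4) = 319 - 159*(1 + 3*8)/8 = 319 - 159*(1 + 24)/8 = 319 - 159*25/8 = 319 - 3975/8 = -1423/8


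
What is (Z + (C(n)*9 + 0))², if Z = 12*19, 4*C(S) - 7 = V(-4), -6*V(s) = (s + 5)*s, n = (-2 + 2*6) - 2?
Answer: 962361/16 ≈ 60148.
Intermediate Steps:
n = 8 (n = (-2 + 12) - 2 = 10 - 2 = 8)
V(s) = -s*(5 + s)/6 (V(s) = -(s + 5)*s/6 = -(5 + s)*s/6 = -s*(5 + s)/6)
C(S) = 23/12 (C(S) = 7/4 + (-⅙*(-4)*(5 - 4))/4 = 7/4 + (-⅙*(-4)*1)/4 = 7/4 + (¼)*(⅔) = 7/4 + ⅙ = 23/12)
Z = 228
(Z + (C(n)*9 + 0))² = (228 + ((23/12)*9 + 0))² = (228 + (69/4 + 0))² = (228 + 69/4)² = (981/4)² = 962361/16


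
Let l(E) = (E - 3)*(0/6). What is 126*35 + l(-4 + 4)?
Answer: 4410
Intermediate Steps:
l(E) = 0 (l(E) = (-3 + E)*(0*(1/6)) = (-3 + E)*0 = 0)
126*35 + l(-4 + 4) = 126*35 + 0 = 4410 + 0 = 4410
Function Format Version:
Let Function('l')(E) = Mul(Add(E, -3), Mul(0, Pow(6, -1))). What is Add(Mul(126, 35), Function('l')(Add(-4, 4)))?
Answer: 4410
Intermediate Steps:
Function('l')(E) = 0 (Function('l')(E) = Mul(Add(-3, E), Mul(0, Rational(1, 6))) = Mul(Add(-3, E), 0) = 0)
Add(Mul(126, 35), Function('l')(Add(-4, 4))) = Add(Mul(126, 35), 0) = Add(4410, 0) = 4410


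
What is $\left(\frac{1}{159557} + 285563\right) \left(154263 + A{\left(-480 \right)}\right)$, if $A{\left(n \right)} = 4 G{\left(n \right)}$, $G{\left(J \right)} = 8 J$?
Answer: $\frac{6328917340455576}{159557} \approx 3.9666 \cdot 10^{10}$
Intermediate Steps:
$A{\left(n \right)} = 32 n$ ($A{\left(n \right)} = 4 \cdot 8 n = 32 n$)
$\left(\frac{1}{159557} + 285563\right) \left(154263 + A{\left(-480 \right)}\right) = \left(\frac{1}{159557} + 285563\right) \left(154263 + 32 \left(-480\right)\right) = \left(\frac{1}{159557} + 285563\right) \left(154263 - 15360\right) = \frac{45563575592}{159557} \cdot 138903 = \frac{6328917340455576}{159557}$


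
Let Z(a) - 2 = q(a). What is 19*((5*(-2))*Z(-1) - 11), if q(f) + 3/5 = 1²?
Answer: -665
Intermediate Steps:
q(f) = ⅖ (q(f) = -⅗ + 1² = -⅗ + 1 = ⅖)
Z(a) = 12/5 (Z(a) = 2 + ⅖ = 12/5)
19*((5*(-2))*Z(-1) - 11) = 19*((5*(-2))*(12/5) - 11) = 19*(-10*12/5 - 11) = 19*(-24 - 11) = 19*(-35) = -665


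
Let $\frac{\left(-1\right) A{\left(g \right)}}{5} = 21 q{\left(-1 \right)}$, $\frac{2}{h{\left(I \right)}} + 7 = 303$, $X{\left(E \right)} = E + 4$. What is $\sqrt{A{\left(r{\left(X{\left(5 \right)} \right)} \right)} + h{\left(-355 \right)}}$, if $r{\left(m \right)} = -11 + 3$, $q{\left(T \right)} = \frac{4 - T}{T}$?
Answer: $\frac{\sqrt{2874937}}{74} \approx 22.913$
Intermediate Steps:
$X{\left(E \right)} = 4 + E$
$q{\left(T \right)} = \frac{4 - T}{T}$
$h{\left(I \right)} = \frac{1}{148}$ ($h{\left(I \right)} = \frac{2}{-7 + 303} = \frac{2}{296} = 2 \cdot \frac{1}{296} = \frac{1}{148}$)
$r{\left(m \right)} = -8$
$A{\left(g \right)} = 525$ ($A{\left(g \right)} = - 5 \cdot 21 \frac{4 - -1}{-1} = - 5 \cdot 21 \left(- (4 + 1)\right) = - 5 \cdot 21 \left(\left(-1\right) 5\right) = - 5 \cdot 21 \left(-5\right) = \left(-5\right) \left(-105\right) = 525$)
$\sqrt{A{\left(r{\left(X{\left(5 \right)} \right)} \right)} + h{\left(-355 \right)}} = \sqrt{525 + \frac{1}{148}} = \sqrt{\frac{77701}{148}} = \frac{\sqrt{2874937}}{74}$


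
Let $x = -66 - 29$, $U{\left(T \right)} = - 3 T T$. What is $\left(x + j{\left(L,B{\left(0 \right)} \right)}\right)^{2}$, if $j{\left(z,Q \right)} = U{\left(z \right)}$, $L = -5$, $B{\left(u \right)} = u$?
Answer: $28900$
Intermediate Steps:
$U{\left(T \right)} = - 3 T^{2}$
$j{\left(z,Q \right)} = - 3 z^{2}$
$x = -95$ ($x = -66 - 29 = -95$)
$\left(x + j{\left(L,B{\left(0 \right)} \right)}\right)^{2} = \left(-95 - 3 \left(-5\right)^{2}\right)^{2} = \left(-95 - 75\right)^{2} = \left(-170\right)^{2} = 28900$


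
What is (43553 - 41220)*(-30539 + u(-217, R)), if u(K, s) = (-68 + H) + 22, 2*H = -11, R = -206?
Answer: -142735273/2 ≈ -7.1368e+7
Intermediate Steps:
H = -11/2 (H = (½)*(-11) = -11/2 ≈ -5.5000)
u(K, s) = -103/2 (u(K, s) = (-68 - 11/2) + 22 = -147/2 + 22 = -103/2)
(43553 - 41220)*(-30539 + u(-217, R)) = (43553 - 41220)*(-30539 - 103/2) = 2333*(-61181/2) = -142735273/2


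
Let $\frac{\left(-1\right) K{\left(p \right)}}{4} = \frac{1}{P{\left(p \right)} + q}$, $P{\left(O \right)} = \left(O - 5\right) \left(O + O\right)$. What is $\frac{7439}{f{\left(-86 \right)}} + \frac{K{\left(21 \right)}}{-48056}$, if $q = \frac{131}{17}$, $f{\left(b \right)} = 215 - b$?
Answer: $\frac{24016166329}{971752390} \approx 24.714$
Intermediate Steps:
$P{\left(O \right)} = 2 O \left(-5 + O\right)$ ($P{\left(O \right)} = \left(-5 + O\right) 2 O = 2 O \left(-5 + O\right)$)
$q = \frac{131}{17}$ ($q = 131 \cdot \frac{1}{17} = \frac{131}{17} \approx 7.7059$)
$K{\left(p \right)} = - \frac{4}{\frac{131}{17} + 2 p \left(-5 + p\right)}$ ($K{\left(p \right)} = - \frac{4}{2 p \left(-5 + p\right) + \frac{131}{17}} = - \frac{4}{\frac{131}{17} + 2 p \left(-5 + p\right)}$)
$\frac{7439}{f{\left(-86 \right)}} + \frac{K{\left(21 \right)}}{-48056} = \frac{7439}{215 - -86} + \frac{\left(-68\right) \frac{1}{131 + 34 \cdot 21 \left(-5 + 21\right)}}{-48056} = \frac{7439}{215 + 86} + - \frac{68}{131 + 34 \cdot 21 \cdot 16} \left(- \frac{1}{48056}\right) = \frac{7439}{301} + - \frac{68}{131 + 11424} \left(- \frac{1}{48056}\right) = 7439 \cdot \frac{1}{301} + - \frac{68}{11555} \left(- \frac{1}{48056}\right) = \frac{173}{7} + \left(-68\right) \frac{1}{11555} \left(- \frac{1}{48056}\right) = \frac{173}{7} - - \frac{17}{138821770} = \frac{173}{7} + \frac{17}{138821770} = \frac{24016166329}{971752390}$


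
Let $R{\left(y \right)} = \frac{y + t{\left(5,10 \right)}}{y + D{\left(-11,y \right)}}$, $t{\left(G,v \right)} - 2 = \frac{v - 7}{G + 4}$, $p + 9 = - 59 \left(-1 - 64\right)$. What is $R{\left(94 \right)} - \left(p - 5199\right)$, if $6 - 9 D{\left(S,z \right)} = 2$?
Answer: $\frac{68701}{50} \approx 1374.0$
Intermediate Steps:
$D{\left(S,z \right)} = \frac{4}{9}$ ($D{\left(S,z \right)} = \frac{2}{3} - \frac{2}{9} = \frac{4}{9}$)
$p = 3826$ ($p = -9 - 59 \left(-1 - 64\right) = -9 - -3835 = -9 + 3835 = 3826$)
$t{\left(G,v \right)} = 2 + \frac{-7 + v}{4 + G}$ ($t{\left(G,v \right)} = 2 + \frac{v - 7}{G + 4} = 2 + \frac{-7 + v}{4 + G}$)
$R{\left(y \right)} = \frac{\frac{7}{3} + y}{\frac{4}{9} + y}$ ($R{\left(y \right)} = \frac{y + \frac{1 + 10 + 2 \cdot 5}{4 + 5}}{y + \frac{4}{9}} = \frac{y + \frac{1 + 10 + 10}{9}}{\frac{4}{9} + y} = \frac{y + \frac{1}{9} \cdot 21}{\frac{4}{9} + y} = \frac{y + \frac{7}{3}}{\frac{4}{9} + y} = \frac{\frac{7}{3} + y}{\frac{4}{9} + y}$)
$R{\left(94 \right)} - \left(p - 5199\right) = \frac{3 \left(7 + 3 \cdot 94\right)}{4 + 9 \cdot 94} - \left(3826 - 5199\right) = \frac{3 \left(7 + 282\right)}{4 + 846} - -1373 = 3 \cdot \frac{1}{850} \cdot 289 + 1373 = \frac{51}{50} + 1373 = \frac{68701}{50}$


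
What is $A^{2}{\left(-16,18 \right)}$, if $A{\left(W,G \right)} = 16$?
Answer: $256$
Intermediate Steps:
$A^{2}{\left(-16,18 \right)} = 16^{2} = 256$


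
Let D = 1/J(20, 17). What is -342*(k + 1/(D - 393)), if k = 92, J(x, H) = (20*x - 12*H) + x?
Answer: -2670810696/84887 ≈ -31463.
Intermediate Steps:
J(x, H) = -12*H + 21*x (J(x, H) = (-12*H + 20*x) + x = -12*H + 21*x)
D = 1/216 (D = 1/(-12*17 + 21*20) = 1/(-204 + 420) = 1/216 ≈ 0.0046296)
-342*(k + 1/(D - 393)) = -342*(92 + 1/(1/216 - 393)) = -342*(92 + 1/(-84887/216)) = -342*(92 - 216/84887) = -342*7809388/84887 = -2670810696/84887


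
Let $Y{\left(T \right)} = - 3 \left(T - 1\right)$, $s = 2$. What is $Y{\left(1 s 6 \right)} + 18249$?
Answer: $18216$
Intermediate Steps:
$Y{\left(T \right)} = 3 - 3 T$ ($Y{\left(T \right)} = - 3 \left(-1 + T\right) = 3 - 3 T$)
$Y{\left(1 s 6 \right)} + 18249 = \left(3 - 3 \cdot 1 \cdot 2 \cdot 6\right) + 18249 = \left(3 - 3 \cdot 2 \cdot 6\right) + 18249 = \left(3 - 36\right) + 18249 = -33 + 18249 = 18216$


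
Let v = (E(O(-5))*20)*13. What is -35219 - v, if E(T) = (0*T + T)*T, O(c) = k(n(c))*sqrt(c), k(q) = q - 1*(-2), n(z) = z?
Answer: -23519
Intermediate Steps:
k(q) = 2 + q (k(q) = q + 2 = 2 + q)
O(c) = sqrt(c)*(2 + c) (O(c) = (2 + c)*sqrt(c) = sqrt(c)*(2 + c))
E(T) = T**2 (E(T) = (0 + T)*T = T*T = T**2)
v = -11700 (v = ((sqrt(-5)*(2 - 5))**2*20)*13 = (((I*sqrt(5))*(-3))**2*20)*13 = ((-3*I*sqrt(5))**2*20)*13 = -45*20*13 = -900*13 = -11700)
-35219 - v = -35219 - 1*(-11700) = -35219 + 11700 = -23519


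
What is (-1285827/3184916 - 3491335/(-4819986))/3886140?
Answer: 2460970282219/29828554369612150320 ≈ 8.2504e-8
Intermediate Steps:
(-1285827/3184916 - 3491335/(-4819986))/3886140 = (-1285827*1/3184916 - 3491335*(-1/4819986))*(1/3886140) = (-1285827/3184916 + 3491335/4819986)*(1/3886140) = (2460970282219/7675625265588)*(1/3886140) = 2460970282219/29828554369612150320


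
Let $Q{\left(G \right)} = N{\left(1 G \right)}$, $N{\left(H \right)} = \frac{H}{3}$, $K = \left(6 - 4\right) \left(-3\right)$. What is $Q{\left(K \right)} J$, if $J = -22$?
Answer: $44$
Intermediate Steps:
$K = -6$ ($K = 2 \left(-3\right) = -6$)
$N{\left(H \right)} = \frac{H}{3}$ ($N{\left(H \right)} = H \frac{1}{3} = \frac{H}{3}$)
$Q{\left(G \right)} = \frac{G}{3}$ ($Q{\left(G \right)} = \frac{1 G}{3} = \frac{G}{3}$)
$Q{\left(K \right)} J = \frac{1}{3} \left(-6\right) \left(-22\right) = \left(-2\right) \left(-22\right) = 44$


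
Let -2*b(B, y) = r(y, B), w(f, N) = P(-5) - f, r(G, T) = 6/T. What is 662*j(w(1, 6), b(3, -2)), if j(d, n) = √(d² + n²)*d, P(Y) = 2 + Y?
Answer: -2648*√17 ≈ -10918.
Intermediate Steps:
w(f, N) = -3 - f (w(f, N) = (2 - 5) - f = -3 - f)
b(B, y) = -3/B
j(d, n) = d*√(d² + n²)
662*j(w(1, 6), b(3, -2)) = 662*((-3 - 1*1)*√((-3 - 1*1)² + (-3/3)²)) = 662*((-3 - 1)*√((-3 - 1)² + (-3*⅓)²)) = 662*(-4*√((-4)² + (-1)²)) = 662*(-4*√(16 + 1)) = 662*(-4*√17) = -2648*√17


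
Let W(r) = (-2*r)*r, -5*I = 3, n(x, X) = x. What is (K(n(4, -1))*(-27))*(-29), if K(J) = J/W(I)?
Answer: -4350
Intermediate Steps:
I = -3/5 (I = -1/5*3 = -3/5 ≈ -0.60000)
W(r) = -2*r**2
K(J) = -25*J/18 (K(J) = J/((-2*(-3/5)**2)) = J/((-2*9/25)) = J/(-18/25) = J*(-25/18) = -25*J/18)
(K(n(4, -1))*(-27))*(-29) = (-25/18*4*(-27))*(-29) = -50/9*(-27)*(-29) = 150*(-29) = -4350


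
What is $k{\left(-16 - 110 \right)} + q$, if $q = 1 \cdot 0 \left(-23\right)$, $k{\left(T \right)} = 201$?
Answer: $201$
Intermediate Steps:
$q = 0$ ($q = 0 \left(-23\right) = 0$)
$k{\left(-16 - 110 \right)} + q = 201 + 0 = 201$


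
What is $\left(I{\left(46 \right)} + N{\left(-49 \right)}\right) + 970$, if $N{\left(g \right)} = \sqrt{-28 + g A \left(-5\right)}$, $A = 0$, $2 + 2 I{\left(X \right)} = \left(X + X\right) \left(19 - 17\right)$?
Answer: $1061 + 2 i \sqrt{7} \approx 1061.0 + 5.2915 i$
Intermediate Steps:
$I{\left(X \right)} = -1 + 2 X$ ($I{\left(X \right)} = -1 + \frac{\left(X + X\right) \left(19 - 17\right)}{2} = -1 + \frac{2 X 2}{2} = -1 + \frac{4 X}{2} = -1 + 2 X$)
$N{\left(g \right)} = 2 i \sqrt{7}$ ($N{\left(g \right)} = \sqrt{-28 + g 0 \left(-5\right)} = \sqrt{-28 + 0 \left(-5\right)} = \sqrt{-28 + 0} = \sqrt{-28} = 2 i \sqrt{7}$)
$\left(I{\left(46 \right)} + N{\left(-49 \right)}\right) + 970 = \left(\left(-1 + 2 \cdot 46\right) + 2 i \sqrt{7}\right) + 970 = \left(\left(-1 + 92\right) + 2 i \sqrt{7}\right) + 970 = \left(91 + 2 i \sqrt{7}\right) + 970 = 1061 + 2 i \sqrt{7}$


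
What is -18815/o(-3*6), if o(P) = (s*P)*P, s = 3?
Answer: -18815/972 ≈ -19.357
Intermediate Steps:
o(P) = 3*P² (o(P) = (3*P)*P = 3*P²)
-18815/o(-3*6) = -18815/(3*(-3*6)²) = -18815/(3*(-18)²) = -18815/(3*324) = -18815/972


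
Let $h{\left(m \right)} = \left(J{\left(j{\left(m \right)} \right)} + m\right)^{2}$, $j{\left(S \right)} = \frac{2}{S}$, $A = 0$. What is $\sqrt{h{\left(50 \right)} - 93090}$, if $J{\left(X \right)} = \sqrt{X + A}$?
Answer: $\frac{i \sqrt{2264249}}{5} \approx 300.95 i$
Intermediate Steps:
$J{\left(X \right)} = \sqrt{X}$ ($J{\left(X \right)} = \sqrt{X + 0} = \sqrt{X}$)
$h{\left(m \right)} = \left(m + \sqrt{2} \sqrt{\frac{1}{m}}\right)^{2}$ ($h{\left(m \right)} = \left(\sqrt{\frac{2}{m}} + m\right)^{2} = \left(\sqrt{2} \sqrt{\frac{1}{m}} + m\right)^{2} = \left(m + \sqrt{2} \sqrt{\frac{1}{m}}\right)^{2}$)
$\sqrt{h{\left(50 \right)} - 93090} = \sqrt{\left(50 + \sqrt{2} \sqrt{\frac{1}{50}}\right)^{2} - 93090} = \sqrt{\left(50 + \frac{\sqrt{2}}{5 \sqrt{2}}\right)^{2} - 93090} = \sqrt{\left(50 + \sqrt{2} \frac{\sqrt{2}}{10}\right)^{2} - 93090} = \sqrt{\left(50 + \frac{1}{5}\right)^{2} - 93090} = \sqrt{\left(\frac{251}{5}\right)^{2} - 93090} = \sqrt{\frac{63001}{25} - 93090} = \sqrt{- \frac{2264249}{25}} = \frac{i \sqrt{2264249}}{5}$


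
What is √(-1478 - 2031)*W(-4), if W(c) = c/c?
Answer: 11*I*√29 ≈ 59.237*I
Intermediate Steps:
W(c) = 1
√(-1478 - 2031)*W(-4) = √(-1478 - 2031)*1 = √(-3509)*1 = (11*I*√29)*1 = 11*I*√29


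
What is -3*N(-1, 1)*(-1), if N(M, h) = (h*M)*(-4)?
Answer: 12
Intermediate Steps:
N(M, h) = -4*M*h (N(M, h) = (M*h)*(-4) = -4*M*h)
-3*N(-1, 1)*(-1) = -(-12)*(-1)*(-1) = -3*4*(-1) = -12*(-1) = 12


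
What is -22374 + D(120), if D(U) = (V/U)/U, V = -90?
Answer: -3579841/160 ≈ -22374.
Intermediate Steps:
D(U) = -90/U² (D(U) = (-90/U)/U = -90/U²)
-22374 + D(120) = -22374 - 90/120² = -22374 - 90*1/14400 = -22374 - 1/160 = -3579841/160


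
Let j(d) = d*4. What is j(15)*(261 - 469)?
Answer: -12480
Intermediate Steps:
j(d) = 4*d
j(15)*(261 - 469) = (4*15)*(261 - 469) = 60*(-208) = -12480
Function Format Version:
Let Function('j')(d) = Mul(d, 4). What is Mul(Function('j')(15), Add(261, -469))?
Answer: -12480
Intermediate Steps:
Function('j')(d) = Mul(4, d)
Mul(Function('j')(15), Add(261, -469)) = Mul(Mul(4, 15), Add(261, -469)) = Mul(60, -208) = -12480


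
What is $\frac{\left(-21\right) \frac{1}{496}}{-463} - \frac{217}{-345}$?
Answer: $\frac{49840861}{79228560} \approx 0.62908$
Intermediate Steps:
$\frac{\left(-21\right) \frac{1}{496}}{-463} - \frac{217}{-345} = \left(-21\right) \frac{1}{496} \left(- \frac{1}{463}\right) - - \frac{217}{345} = \left(- \frac{21}{496}\right) \left(- \frac{1}{463}\right) + \frac{217}{345} = \frac{21}{229648} + \frac{217}{345} = \frac{49840861}{79228560}$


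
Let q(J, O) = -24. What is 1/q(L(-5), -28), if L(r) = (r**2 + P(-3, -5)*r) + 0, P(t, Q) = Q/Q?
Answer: -1/24 ≈ -0.041667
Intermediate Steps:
P(t, Q) = 1
L(r) = r + r**2 (L(r) = (r**2 + 1*r) + 0 = (r**2 + r) + 0 = (r + r**2) + 0 = r + r**2)
1/q(L(-5), -28) = 1/(-24) = -1/24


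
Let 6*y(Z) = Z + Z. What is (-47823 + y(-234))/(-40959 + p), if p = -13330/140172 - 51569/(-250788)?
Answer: 15591534015092/13331912034937 ≈ 1.1695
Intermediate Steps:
y(Z) = Z/3 (y(Z) = (Z + Z)/6 = (2*Z)/6 = Z/3)
p = 107931273/976484876 (p = -13330*1/140172 - 51569*(-1/250788) = -6665/70086 + 51569/250788 = 107931273/976484876 ≈ 0.11053)
(-47823 + y(-234))/(-40959 + p) = (-47823 + (⅓)*(-234))/(-40959 + 107931273/976484876) = (-47823 - 78)/(-39995736104811/976484876) = -47901*(-976484876/39995736104811) = 15591534015092/13331912034937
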